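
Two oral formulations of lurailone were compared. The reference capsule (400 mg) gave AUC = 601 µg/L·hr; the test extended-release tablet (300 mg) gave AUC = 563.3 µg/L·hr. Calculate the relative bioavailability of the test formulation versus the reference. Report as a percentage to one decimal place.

F_rel = (AUC_test/D_test) / (AUC_ref/D_ref)
      = (563.3/300) / (601/400)
      = 1.87767 / 1.5025 = 1.2497 = 124.97%

F_rel = 125.0%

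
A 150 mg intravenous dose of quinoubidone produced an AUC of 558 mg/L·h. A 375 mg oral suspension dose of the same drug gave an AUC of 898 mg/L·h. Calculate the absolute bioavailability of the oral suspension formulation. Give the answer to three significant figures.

F = (AUC_ev / D_ev) / (AUC_iv / D_iv)
  = (898/375) / (558/150)
  = 2.39467 / 3.72 = 0.6437

F = 0.644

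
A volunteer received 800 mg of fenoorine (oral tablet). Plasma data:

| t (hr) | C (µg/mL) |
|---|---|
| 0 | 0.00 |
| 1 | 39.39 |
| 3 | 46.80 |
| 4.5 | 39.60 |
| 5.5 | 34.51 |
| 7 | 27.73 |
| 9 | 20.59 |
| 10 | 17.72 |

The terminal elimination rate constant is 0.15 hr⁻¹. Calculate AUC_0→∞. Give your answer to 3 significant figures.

AUC = 440 µg/mL·hr

Trapezoidal AUC_0→10:
  [0→1]: (0.00+39.39)/2 × 1 = 19.695
  [1→3]: (39.39+46.80)/2 × 2 = 86.19
  [3→4.5]: (46.80+39.60)/2 × 1.5 = 64.8
  [4.5→5.5]: (39.60+34.51)/2 × 1 = 37.055
  [5.5→7]: (34.51+27.73)/2 × 1.5 = 46.68
  [7→9]: (27.73+20.59)/2 × 2 = 48.32
  [9→10]: (20.59+17.72)/2 × 1 = 19.155
  Sum = 321.895 µg/mL·hr
Extrapolated tail: C_last / k_e = 17.72 / 0.15 = 118.133
AUC_0→∞ = 321.895 + 118.133 = 440.028 µg/mL·hr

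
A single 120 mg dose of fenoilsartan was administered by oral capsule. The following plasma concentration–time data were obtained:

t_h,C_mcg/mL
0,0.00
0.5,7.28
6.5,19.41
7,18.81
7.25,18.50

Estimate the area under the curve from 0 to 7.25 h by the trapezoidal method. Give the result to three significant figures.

AUC = 96.1 mcg/mL·h

Trapezoidal AUC_0→7.25:
  [0→0.5]: (0.00+7.28)/2 × 0.5 = 1.82
  [0.5→6.5]: (7.28+19.41)/2 × 6 = 80.07
  [6.5→7]: (19.41+18.81)/2 × 0.5 = 9.555
  [7→7.25]: (18.81+18.50)/2 × 0.25 = 4.66375
  Sum = 96.10875 mcg/mL·h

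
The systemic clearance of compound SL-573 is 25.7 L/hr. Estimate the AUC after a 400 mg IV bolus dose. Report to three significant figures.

AUC = 15.6 mg/L·hr

AUC_0→∞ = Dose_iv / CL
        = 400 / 25.7 = 15.5642 mg/L·hr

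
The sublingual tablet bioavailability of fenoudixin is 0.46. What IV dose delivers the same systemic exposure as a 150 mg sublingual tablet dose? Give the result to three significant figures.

Systemic exposure from an extravascular dose = F × D_ev, so the equivalent IV dose is F × D_ev.
D_iv = F × D_ev = 0.46 × 150 = 69 mg

D_iv = 69.0 mg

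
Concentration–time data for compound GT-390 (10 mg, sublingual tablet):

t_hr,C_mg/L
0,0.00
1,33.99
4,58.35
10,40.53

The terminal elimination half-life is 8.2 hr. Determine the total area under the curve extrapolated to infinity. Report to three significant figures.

Trapezoidal AUC_0→10:
  [0→1]: (0.00+33.99)/2 × 1 = 16.995
  [1→4]: (33.99+58.35)/2 × 3 = 138.51
  [4→10]: (58.35+40.53)/2 × 6 = 296.64
  Sum = 452.145 mg/L·hr
k_e = ln2 / t½ = 0.693147 / 8.2 = 0.0845 hr^-1
Extrapolated tail: C_last / k_e = 40.53 / 0.0845 = 479.645
AUC_0→∞ = 452.145 + 479.645 = 931.79 mg/L·hr

AUC = 932 mg/L·hr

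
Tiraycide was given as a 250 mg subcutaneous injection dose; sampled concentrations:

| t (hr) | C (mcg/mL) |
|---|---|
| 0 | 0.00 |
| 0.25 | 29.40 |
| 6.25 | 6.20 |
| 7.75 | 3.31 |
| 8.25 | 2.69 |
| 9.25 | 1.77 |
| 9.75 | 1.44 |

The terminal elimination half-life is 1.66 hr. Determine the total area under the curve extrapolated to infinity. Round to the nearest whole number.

Trapezoidal AUC_0→9.75:
  [0→0.25]: (0.00+29.40)/2 × 0.25 = 3.675
  [0.25→6.25]: (29.40+6.20)/2 × 6 = 106.8
  [6.25→7.75]: (6.20+3.31)/2 × 1.5 = 7.1325
  [7.75→8.25]: (3.31+2.69)/2 × 0.5 = 1.5
  [8.25→9.25]: (2.69+1.77)/2 × 1 = 2.23
  [9.25→9.75]: (1.77+1.44)/2 × 0.5 = 0.8025
  Sum = 122.14 mcg/mL·hr
k_e = ln2 / t½ = 0.693147 / 1.66 = 0.4176 hr^-1
Extrapolated tail: C_last / k_e = 1.44 / 0.4176 = 3.448
AUC_0→∞ = 122.14 + 3.448 = 125.588 mcg/mL·hr

AUC = 126 mcg/mL·hr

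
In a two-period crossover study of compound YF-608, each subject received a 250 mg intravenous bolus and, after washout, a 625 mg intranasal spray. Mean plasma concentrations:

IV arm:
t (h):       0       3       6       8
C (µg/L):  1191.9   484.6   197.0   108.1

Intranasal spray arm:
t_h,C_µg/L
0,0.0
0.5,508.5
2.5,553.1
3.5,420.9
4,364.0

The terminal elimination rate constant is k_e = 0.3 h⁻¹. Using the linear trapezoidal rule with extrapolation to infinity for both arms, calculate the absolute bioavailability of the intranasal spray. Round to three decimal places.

Trapezoidal AUC_0→8 (IV):
  [0→3]: (1191.9+484.6)/2 × 3 = 2514.75
  [3→6]: (484.6+197.0)/2 × 3 = 1022.4
  [6→8]: (197.0+108.1)/2 × 2 = 305.1
  Sum = 3842.25 µg/L·h
IV tail: 108.1/0.3 = 360.333; AUC_iv,0→∞ = 3842.25 + 360.333 = 4202.583 µg/L·h
Trapezoidal AUC_0→4 (intranasal spray):
  [0→0.5]: (0.0+508.5)/2 × 0.5 = 127.125
  [0.5→2.5]: (508.5+553.1)/2 × 2 = 1061.6
  [2.5→3.5]: (553.1+420.9)/2 × 1 = 487.0
  [3.5→4]: (420.9+364.0)/2 × 0.5 = 196.225
  Sum = 1871.95 µg/L·h
intranasal spray tail: 364.0/0.3 = 1213.333; AUC_ev,0→∞ = 1871.95 + 1213.333 = 3085.283 µg/L·h
F = (AUC_ev/D_ev)/(AUC_iv/D_iv) = (3085.283/625)/(4202.583/250) = 4.9364528/16.810332 = 0.2937

F = 0.294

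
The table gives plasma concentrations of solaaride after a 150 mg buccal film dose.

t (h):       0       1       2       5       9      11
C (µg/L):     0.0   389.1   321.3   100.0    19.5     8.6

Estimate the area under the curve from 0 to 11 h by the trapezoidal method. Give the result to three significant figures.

AUC = 1450 µg/L·h

Trapezoidal AUC_0→11:
  [0→1]: (0.0+389.1)/2 × 1 = 194.55
  [1→2]: (389.1+321.3)/2 × 1 = 355.2
  [2→5]: (321.3+100.0)/2 × 3 = 631.95
  [5→9]: (100.0+19.5)/2 × 4 = 239.0
  [9→11]: (19.5+8.6)/2 × 2 = 28.1
  Sum = 1448.8 µg/L·h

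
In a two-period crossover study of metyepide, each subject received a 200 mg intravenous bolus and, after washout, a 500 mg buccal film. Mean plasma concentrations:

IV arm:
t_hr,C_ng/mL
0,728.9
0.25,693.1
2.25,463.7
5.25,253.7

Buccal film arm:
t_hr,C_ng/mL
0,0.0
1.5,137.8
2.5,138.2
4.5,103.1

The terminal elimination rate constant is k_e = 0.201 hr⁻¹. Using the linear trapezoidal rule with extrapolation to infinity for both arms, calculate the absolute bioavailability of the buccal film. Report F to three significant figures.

Trapezoidal AUC_0→5.25 (IV):
  [0→0.25]: (728.9+693.1)/2 × 0.25 = 177.75
  [0.25→2.25]: (693.1+463.7)/2 × 2 = 1156.8
  [2.25→5.25]: (463.7+253.7)/2 × 3 = 1076.1
  Sum = 2410.65 ng/mL·hr
IV tail: 253.7/0.201 = 1262.189; AUC_iv,0→∞ = 2410.65 + 1262.189 = 3672.839 ng/mL·hr
Trapezoidal AUC_0→4.5 (buccal film):
  [0→1.5]: (0.0+137.8)/2 × 1.5 = 103.35
  [1.5→2.5]: (137.8+138.2)/2 × 1 = 138.0
  [2.5→4.5]: (138.2+103.1)/2 × 2 = 241.3
  Sum = 482.65 ng/mL·hr
buccal film tail: 103.1/0.201 = 512.935; AUC_ev,0→∞ = 482.65 + 512.935 = 995.585 ng/mL·hr
F = (AUC_ev/D_ev)/(AUC_iv/D_iv) = (995.585/500)/(3672.839/200) = 1.99117/18.364195 = 0.1084

F = 0.108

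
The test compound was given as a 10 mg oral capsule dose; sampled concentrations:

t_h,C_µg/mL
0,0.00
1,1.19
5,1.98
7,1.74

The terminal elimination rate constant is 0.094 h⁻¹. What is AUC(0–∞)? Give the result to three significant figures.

Trapezoidal AUC_0→7:
  [0→1]: (0.00+1.19)/2 × 1 = 0.595
  [1→5]: (1.19+1.98)/2 × 4 = 6.34
  [5→7]: (1.98+1.74)/2 × 2 = 3.72
  Sum = 10.655 µg/mL·h
Extrapolated tail: C_last / k_e = 1.74 / 0.094 = 18.511
AUC_0→∞ = 10.655 + 18.511 = 29.166 µg/mL·h

AUC = 29.2 µg/mL·h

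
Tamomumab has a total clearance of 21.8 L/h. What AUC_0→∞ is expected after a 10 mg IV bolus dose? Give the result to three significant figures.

AUC_0→∞ = Dose_iv / CL
        = 10 / 21.8 = 0.458716 mg/L·h

AUC = 0.459 mg/L·h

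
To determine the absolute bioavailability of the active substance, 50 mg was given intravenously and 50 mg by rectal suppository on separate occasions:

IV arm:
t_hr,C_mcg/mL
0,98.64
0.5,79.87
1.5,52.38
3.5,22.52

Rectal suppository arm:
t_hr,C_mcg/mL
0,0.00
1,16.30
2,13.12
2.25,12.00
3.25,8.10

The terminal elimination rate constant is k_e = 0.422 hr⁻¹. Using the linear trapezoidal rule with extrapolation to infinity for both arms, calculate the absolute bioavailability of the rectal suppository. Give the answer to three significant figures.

Trapezoidal AUC_0→3.5 (IV):
  [0→0.5]: (98.64+79.87)/2 × 0.5 = 44.6275
  [0.5→1.5]: (79.87+52.38)/2 × 1 = 66.125
  [1.5→3.5]: (52.38+22.52)/2 × 2 = 74.9
  Sum = 185.6525 mcg/mL·hr
IV tail: 22.52/0.422 = 53.365; AUC_iv,0→∞ = 185.6525 + 53.365 = 239.0175 mcg/mL·hr
Trapezoidal AUC_0→3.25 (rectal suppository):
  [0→1]: (0.00+16.30)/2 × 1 = 8.15
  [1→2]: (16.30+13.12)/2 × 1 = 14.71
  [2→2.25]: (13.12+12.00)/2 × 0.25 = 3.14
  [2.25→3.25]: (12.00+8.10)/2 × 1 = 10.05
  Sum = 36.05 mcg/mL·hr
rectal suppository tail: 8.10/0.422 = 19.194; AUC_ev,0→∞ = 36.05 + 19.194 = 55.244 mcg/mL·hr
F = (AUC_ev/D_ev)/(AUC_iv/D_iv) = (55.244/50)/(239.0175/50) = 1.10488/4.78035 = 0.2311

F = 0.231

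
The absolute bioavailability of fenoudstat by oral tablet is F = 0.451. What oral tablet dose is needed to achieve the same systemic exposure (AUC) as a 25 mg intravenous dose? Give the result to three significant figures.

For equal systemic exposure: F × D_ev = D_iv
D_ev = D_iv / F = 25 / 0.451 = 55.4324 mg

D_oral = 55.4 mg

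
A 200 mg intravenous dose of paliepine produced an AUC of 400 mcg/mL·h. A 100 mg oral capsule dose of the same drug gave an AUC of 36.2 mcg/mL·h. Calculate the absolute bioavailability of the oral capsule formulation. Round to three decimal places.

F = (AUC_ev / D_ev) / (AUC_iv / D_iv)
  = (36.2/100) / (400/200)
  = 0.362 / 2 = 0.1810

F = 0.181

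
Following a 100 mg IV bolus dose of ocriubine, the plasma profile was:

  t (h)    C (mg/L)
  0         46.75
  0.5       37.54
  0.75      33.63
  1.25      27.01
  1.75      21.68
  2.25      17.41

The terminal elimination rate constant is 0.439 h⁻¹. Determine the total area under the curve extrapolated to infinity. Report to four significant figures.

AUC = 106.7 mg/L·h

Trapezoidal AUC_0→2.25:
  [0→0.5]: (46.75+37.54)/2 × 0.5 = 21.0725
  [0.5→0.75]: (37.54+33.63)/2 × 0.25 = 8.89625
  [0.75→1.25]: (33.63+27.01)/2 × 0.5 = 15.16
  [1.25→1.75]: (27.01+21.68)/2 × 0.5 = 12.1725
  [1.75→2.25]: (21.68+17.41)/2 × 0.5 = 9.7725
  Sum = 67.07375 mg/L·h
Extrapolated tail: C_last / k_e = 17.41 / 0.439 = 39.658
AUC_0→∞ = 67.07375 + 39.658 = 106.73175 mg/L·h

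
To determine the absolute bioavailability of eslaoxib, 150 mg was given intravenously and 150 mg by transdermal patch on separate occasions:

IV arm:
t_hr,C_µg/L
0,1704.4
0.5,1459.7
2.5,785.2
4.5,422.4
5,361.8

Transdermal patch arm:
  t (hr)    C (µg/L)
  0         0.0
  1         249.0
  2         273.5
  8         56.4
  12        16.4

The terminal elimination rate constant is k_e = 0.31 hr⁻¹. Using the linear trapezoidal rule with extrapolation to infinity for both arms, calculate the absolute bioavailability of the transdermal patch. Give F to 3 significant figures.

F = 0.281

Trapezoidal AUC_0→5 (IV):
  [0→0.5]: (1704.4+1459.7)/2 × 0.5 = 791.025
  [0.5→2.5]: (1459.7+785.2)/2 × 2 = 2244.9
  [2.5→4.5]: (785.2+422.4)/2 × 2 = 1207.6
  [4.5→5]: (422.4+361.8)/2 × 0.5 = 196.05
  Sum = 4439.575 µg/L·hr
IV tail: 361.8/0.31 = 1167.097; AUC_iv,0→∞ = 4439.575 + 1167.097 = 5606.672 µg/L·hr
Trapezoidal AUC_0→12 (transdermal patch):
  [0→1]: (0.0+249.0)/2 × 1 = 124.5
  [1→2]: (249.0+273.5)/2 × 1 = 261.25
  [2→8]: (273.5+56.4)/2 × 6 = 989.7
  [8→12]: (56.4+16.4)/2 × 4 = 145.6
  Sum = 1521.05 µg/L·hr
transdermal patch tail: 16.4/0.31 = 52.903; AUC_ev,0→∞ = 1521.05 + 52.903 = 1573.953 µg/L·hr
F = (AUC_ev/D_ev)/(AUC_iv/D_iv) = (1573.953/150)/(5606.672/150) = 10.49302/37.3778 = 0.2807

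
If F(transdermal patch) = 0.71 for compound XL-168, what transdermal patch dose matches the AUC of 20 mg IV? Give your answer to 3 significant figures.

D_transdermal = 28.2 mg

For equal systemic exposure: F × D_ev = D_iv
D_ev = D_iv / F = 20 / 0.71 = 28.169 mg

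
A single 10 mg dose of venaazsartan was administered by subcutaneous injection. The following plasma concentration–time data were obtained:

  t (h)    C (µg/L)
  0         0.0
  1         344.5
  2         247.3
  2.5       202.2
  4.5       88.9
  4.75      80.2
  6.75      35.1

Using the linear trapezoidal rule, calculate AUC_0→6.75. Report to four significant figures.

AUC = 1008 µg/L·h

Trapezoidal AUC_0→6.75:
  [0→1]: (0.0+344.5)/2 × 1 = 172.25
  [1→2]: (344.5+247.3)/2 × 1 = 295.9
  [2→2.5]: (247.3+202.2)/2 × 0.5 = 112.375
  [2.5→4.5]: (202.2+88.9)/2 × 2 = 291.1
  [4.5→4.75]: (88.9+80.2)/2 × 0.25 = 21.1375
  [4.75→6.75]: (80.2+35.1)/2 × 2 = 115.3
  Sum = 1008.0625 µg/L·h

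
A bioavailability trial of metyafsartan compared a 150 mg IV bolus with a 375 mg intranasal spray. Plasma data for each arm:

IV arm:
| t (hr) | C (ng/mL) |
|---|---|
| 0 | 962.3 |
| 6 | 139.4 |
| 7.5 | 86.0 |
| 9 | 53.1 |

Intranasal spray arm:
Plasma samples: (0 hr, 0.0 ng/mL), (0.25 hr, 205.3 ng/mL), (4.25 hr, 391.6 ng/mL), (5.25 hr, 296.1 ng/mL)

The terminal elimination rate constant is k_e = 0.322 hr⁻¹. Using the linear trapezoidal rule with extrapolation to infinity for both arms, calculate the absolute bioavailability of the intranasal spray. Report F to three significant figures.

Trapezoidal AUC_0→9 (IV):
  [0→6]: (962.3+139.4)/2 × 6 = 3305.1
  [6→7.5]: (139.4+86.0)/2 × 1.5 = 169.05
  [7.5→9]: (86.0+53.1)/2 × 1.5 = 104.325
  Sum = 3578.475 ng/mL·hr
IV tail: 53.1/0.322 = 164.907; AUC_iv,0→∞ = 3578.475 + 164.907 = 3743.382 ng/mL·hr
Trapezoidal AUC_0→5.25 (intranasal spray):
  [0→0.25]: (0.0+205.3)/2 × 0.25 = 25.6625
  [0.25→4.25]: (205.3+391.6)/2 × 4 = 1193.8
  [4.25→5.25]: (391.6+296.1)/2 × 1 = 343.85
  Sum = 1563.3125 ng/mL·hr
intranasal spray tail: 296.1/0.322 = 919.565; AUC_ev,0→∞ = 1563.3125 + 919.565 = 2482.8775 ng/mL·hr
F = (AUC_ev/D_ev)/(AUC_iv/D_iv) = (2482.8775/375)/(3743.382/150) = 6.62101/24.95588 = 0.2653

F = 0.265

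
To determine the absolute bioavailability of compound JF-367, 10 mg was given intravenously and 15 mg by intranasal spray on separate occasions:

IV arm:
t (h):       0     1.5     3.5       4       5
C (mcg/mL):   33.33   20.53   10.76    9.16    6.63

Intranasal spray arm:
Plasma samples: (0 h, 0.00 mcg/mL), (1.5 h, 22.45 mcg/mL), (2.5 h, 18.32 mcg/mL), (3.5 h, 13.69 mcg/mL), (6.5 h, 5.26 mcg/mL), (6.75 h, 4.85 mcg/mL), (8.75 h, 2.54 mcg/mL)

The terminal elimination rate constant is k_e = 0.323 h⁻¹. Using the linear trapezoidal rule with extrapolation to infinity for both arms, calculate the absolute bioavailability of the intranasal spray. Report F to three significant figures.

F = 0.623

Trapezoidal AUC_0→5 (IV):
  [0→1.5]: (33.33+20.53)/2 × 1.5 = 40.395
  [1.5→3.5]: (20.53+10.76)/2 × 2 = 31.29
  [3.5→4]: (10.76+9.16)/2 × 0.5 = 4.98
  [4→5]: (9.16+6.63)/2 × 1 = 7.895
  Sum = 84.56 mcg/mL·h
IV tail: 6.63/0.323 = 20.526; AUC_iv,0→∞ = 84.56 + 20.526 = 105.086 mcg/mL·h
Trapezoidal AUC_0→8.75 (intranasal spray):
  [0→1.5]: (0.00+22.45)/2 × 1.5 = 16.8375
  [1.5→2.5]: (22.45+18.32)/2 × 1 = 20.385
  [2.5→3.5]: (18.32+13.69)/2 × 1 = 16.005
  [3.5→6.5]: (13.69+5.26)/2 × 3 = 28.425
  [6.5→6.75]: (5.26+4.85)/2 × 0.25 = 1.26375
  [6.75→8.75]: (4.85+2.54)/2 × 2 = 7.39
  Sum = 90.30625 mcg/mL·h
intranasal spray tail: 2.54/0.323 = 7.864; AUC_ev,0→∞ = 90.30625 + 7.864 = 98.17025 mcg/mL·h
F = (AUC_ev/D_ev)/(AUC_iv/D_iv) = (98.17025/15)/(105.086/10) = 6.54468/10.5086 = 0.6228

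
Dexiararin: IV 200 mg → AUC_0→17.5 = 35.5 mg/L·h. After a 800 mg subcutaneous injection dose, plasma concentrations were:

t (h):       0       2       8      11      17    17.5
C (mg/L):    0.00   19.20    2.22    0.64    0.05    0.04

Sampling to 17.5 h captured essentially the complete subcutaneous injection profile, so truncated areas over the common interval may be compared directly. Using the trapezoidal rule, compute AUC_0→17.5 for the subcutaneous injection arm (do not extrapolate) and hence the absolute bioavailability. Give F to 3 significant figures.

Trapezoidal AUC_0→17.5 (subcutaneous injection):
  [0→2]: (0.00+19.20)/2 × 2 = 19.2
  [2→8]: (19.20+2.22)/2 × 6 = 64.26
  [8→11]: (2.22+0.64)/2 × 3 = 4.29
  [11→17]: (0.64+0.05)/2 × 6 = 2.07
  [17→17.5]: (0.05+0.04)/2 × 0.5 = 0.0225
  Sum = 89.8425 mg/L·h
F = (AUC_ev/D_ev)/(AUC_iv/D_iv) = (89.8425/800)/(35.5/200) = 0.112303/0.1775 = 0.6327

F = 0.633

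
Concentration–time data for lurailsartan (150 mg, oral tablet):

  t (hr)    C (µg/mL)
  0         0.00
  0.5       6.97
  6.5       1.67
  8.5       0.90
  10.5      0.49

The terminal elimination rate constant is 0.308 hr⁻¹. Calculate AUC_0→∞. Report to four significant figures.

AUC = 33.21 µg/mL·hr

Trapezoidal AUC_0→10.5:
  [0→0.5]: (0.00+6.97)/2 × 0.5 = 1.7425
  [0.5→6.5]: (6.97+1.67)/2 × 6 = 25.92
  [6.5→8.5]: (1.67+0.90)/2 × 2 = 2.57
  [8.5→10.5]: (0.90+0.49)/2 × 2 = 1.39
  Sum = 31.6225 µg/mL·hr
Extrapolated tail: C_last / k_e = 0.49 / 0.308 = 1.591
AUC_0→∞ = 31.6225 + 1.591 = 33.2135 µg/mL·hr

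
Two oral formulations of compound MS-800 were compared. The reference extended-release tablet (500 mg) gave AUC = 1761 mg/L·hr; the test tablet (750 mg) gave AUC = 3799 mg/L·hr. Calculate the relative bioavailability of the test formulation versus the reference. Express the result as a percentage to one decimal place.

F_rel = (AUC_test/D_test) / (AUC_ref/D_ref)
      = (3799/750) / (1761/500)
      = 5.06533 / 3.522 = 1.4382 = 143.82%

F_rel = 143.8%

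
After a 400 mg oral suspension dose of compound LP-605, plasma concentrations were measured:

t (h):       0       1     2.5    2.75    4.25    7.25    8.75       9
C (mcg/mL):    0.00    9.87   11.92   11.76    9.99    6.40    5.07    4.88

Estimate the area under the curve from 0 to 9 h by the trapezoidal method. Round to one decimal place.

AUC = 75.0 mcg/mL·h

Trapezoidal AUC_0→9:
  [0→1]: (0.00+9.87)/2 × 1 = 4.935
  [1→2.5]: (9.87+11.92)/2 × 1.5 = 16.3425
  [2.5→2.75]: (11.92+11.76)/2 × 0.25 = 2.96
  [2.75→4.25]: (11.76+9.99)/2 × 1.5 = 16.3125
  [4.25→7.25]: (9.99+6.40)/2 × 3 = 24.585
  [7.25→8.75]: (6.40+5.07)/2 × 1.5 = 8.6025
  [8.75→9]: (5.07+4.88)/2 × 0.25 = 1.24375
  Sum = 74.98125 mcg/mL·h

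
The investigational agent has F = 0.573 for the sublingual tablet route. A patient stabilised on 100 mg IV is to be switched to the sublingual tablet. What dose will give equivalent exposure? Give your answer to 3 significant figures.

For equal systemic exposure: F × D_ev = D_iv
D_ev = D_iv / F = 100 / 0.573 = 174.52 mg

D_sublingual = 175 mg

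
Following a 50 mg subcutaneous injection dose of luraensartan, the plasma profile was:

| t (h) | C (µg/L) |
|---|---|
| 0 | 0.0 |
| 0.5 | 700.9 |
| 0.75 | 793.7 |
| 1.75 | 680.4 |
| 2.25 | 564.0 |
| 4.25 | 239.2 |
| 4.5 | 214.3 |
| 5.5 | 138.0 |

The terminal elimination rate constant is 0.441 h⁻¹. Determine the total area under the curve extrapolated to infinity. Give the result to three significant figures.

Trapezoidal AUC_0→5.5:
  [0→0.5]: (0.0+700.9)/2 × 0.5 = 175.225
  [0.5→0.75]: (700.9+793.7)/2 × 0.25 = 186.825
  [0.75→1.75]: (793.7+680.4)/2 × 1 = 737.05
  [1.75→2.25]: (680.4+564.0)/2 × 0.5 = 311.1
  [2.25→4.25]: (564.0+239.2)/2 × 2 = 803.2
  [4.25→4.5]: (239.2+214.3)/2 × 0.25 = 56.6875
  [4.5→5.5]: (214.3+138.0)/2 × 1 = 176.15
  Sum = 2446.2375 µg/L·h
Extrapolated tail: C_last / k_e = 138.0 / 0.441 = 312.925
AUC_0→∞ = 2446.2375 + 312.925 = 2759.1625 µg/L·h

AUC = 2760 µg/L·h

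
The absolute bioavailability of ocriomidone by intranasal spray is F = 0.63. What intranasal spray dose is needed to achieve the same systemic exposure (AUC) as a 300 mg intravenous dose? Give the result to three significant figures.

For equal systemic exposure: F × D_ev = D_iv
D_ev = D_iv / F = 300 / 0.63 = 476.19 mg

D_intranasal = 476 mg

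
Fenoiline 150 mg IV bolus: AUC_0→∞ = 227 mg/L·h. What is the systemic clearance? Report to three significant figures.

CL = 0.661 L/h

CL = Dose_iv / AUC_0→∞
   = 150 / 227 = 0.660793 L/h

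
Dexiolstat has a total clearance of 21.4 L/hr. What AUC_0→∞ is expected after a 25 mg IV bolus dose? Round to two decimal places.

AUC = 1.17 mg/L·hr

AUC_0→∞ = Dose_iv / CL
        = 25 / 21.4 = 1.16822 mg/L·hr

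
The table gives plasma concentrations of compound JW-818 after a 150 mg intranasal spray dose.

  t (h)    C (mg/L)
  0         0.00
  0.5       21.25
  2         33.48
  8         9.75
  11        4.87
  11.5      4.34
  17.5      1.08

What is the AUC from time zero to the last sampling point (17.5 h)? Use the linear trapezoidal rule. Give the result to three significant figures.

AUC = 217 mg/L·h

Trapezoidal AUC_0→17.5:
  [0→0.5]: (0.00+21.25)/2 × 0.5 = 5.3125
  [0.5→2]: (21.25+33.48)/2 × 1.5 = 41.0475
  [2→8]: (33.48+9.75)/2 × 6 = 129.69
  [8→11]: (9.75+4.87)/2 × 3 = 21.93
  [11→11.5]: (4.87+4.34)/2 × 0.5 = 2.3025
  [11.5→17.5]: (4.34+1.08)/2 × 6 = 16.26
  Sum = 216.5425 mg/L·h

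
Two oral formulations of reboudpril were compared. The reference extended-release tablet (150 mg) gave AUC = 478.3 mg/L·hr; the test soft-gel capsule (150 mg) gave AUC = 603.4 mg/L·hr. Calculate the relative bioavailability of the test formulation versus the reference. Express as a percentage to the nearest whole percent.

F_rel = (AUC_test/D_test) / (AUC_ref/D_ref)
      = (603.4/150) / (478.3/150)
      = 4.02267 / 3.18867 = 1.2616 = 126.16%

F_rel = 126%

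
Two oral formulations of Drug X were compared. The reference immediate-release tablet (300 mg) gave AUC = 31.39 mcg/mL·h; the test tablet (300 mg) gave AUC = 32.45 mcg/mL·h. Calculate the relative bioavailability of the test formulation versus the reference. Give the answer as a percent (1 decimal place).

F_rel = 103.4%

F_rel = (AUC_test/D_test) / (AUC_ref/D_ref)
      = (32.45/300) / (31.39/300)
      = 0.108167 / 0.104633 = 1.0338 = 103.38%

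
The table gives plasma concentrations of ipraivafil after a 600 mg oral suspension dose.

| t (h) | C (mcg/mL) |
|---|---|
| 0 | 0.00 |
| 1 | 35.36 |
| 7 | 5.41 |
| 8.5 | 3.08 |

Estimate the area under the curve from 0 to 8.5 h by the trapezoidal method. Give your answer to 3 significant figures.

AUC = 146 mcg/mL·h

Trapezoidal AUC_0→8.5:
  [0→1]: (0.00+35.36)/2 × 1 = 17.68
  [1→7]: (35.36+5.41)/2 × 6 = 122.31
  [7→8.5]: (5.41+3.08)/2 × 1.5 = 6.3675
  Sum = 146.3575 mcg/mL·h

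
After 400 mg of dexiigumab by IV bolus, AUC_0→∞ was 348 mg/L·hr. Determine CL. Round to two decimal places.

CL = 1.15 L/hr

CL = Dose_iv / AUC_0→∞
   = 400 / 348 = 1.14943 L/hr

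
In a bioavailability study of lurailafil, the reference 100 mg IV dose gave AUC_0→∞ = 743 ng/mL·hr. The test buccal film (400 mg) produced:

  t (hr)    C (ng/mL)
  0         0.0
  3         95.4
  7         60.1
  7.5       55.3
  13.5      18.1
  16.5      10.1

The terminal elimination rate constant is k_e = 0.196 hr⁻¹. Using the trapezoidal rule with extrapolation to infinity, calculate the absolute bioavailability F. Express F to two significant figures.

Trapezoidal AUC_0→16.5 (buccal film):
  [0→3]: (0.0+95.4)/2 × 3 = 143.1
  [3→7]: (95.4+60.1)/2 × 4 = 311.0
  [7→7.5]: (60.1+55.3)/2 × 0.5 = 28.85
  [7.5→13.5]: (55.3+18.1)/2 × 6 = 220.2
  [13.5→16.5]: (18.1+10.1)/2 × 3 = 42.3
  Sum = 745.45 ng/mL·hr
Tail: C_last/k_e = 10.1/0.196 = 51.531
AUC_0→∞ (buccal film) = 745.45 + 51.531 = 796.981 ng/mL·hr
F = (AUC_ev/D_ev)/(AUC_iv/D_iv) = (796.981/400)/(743/100) = 1.9924525/7.43 = 0.2682

F = 0.27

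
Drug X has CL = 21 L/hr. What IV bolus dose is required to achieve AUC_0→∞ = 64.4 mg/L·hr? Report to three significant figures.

Dose = 1350 mg

Dose_iv = CL × AUC_0→∞
     = 21 × 64.4 = 1352.4 mg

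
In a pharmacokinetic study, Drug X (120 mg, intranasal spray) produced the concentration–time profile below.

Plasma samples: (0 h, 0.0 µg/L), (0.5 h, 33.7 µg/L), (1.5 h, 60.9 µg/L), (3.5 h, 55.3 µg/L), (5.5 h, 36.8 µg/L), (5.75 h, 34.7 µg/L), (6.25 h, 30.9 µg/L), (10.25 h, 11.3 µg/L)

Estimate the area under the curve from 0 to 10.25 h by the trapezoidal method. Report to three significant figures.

AUC = 374 µg/L·h

Trapezoidal AUC_0→10.25:
  [0→0.5]: (0.0+33.7)/2 × 0.5 = 8.425
  [0.5→1.5]: (33.7+60.9)/2 × 1 = 47.3
  [1.5→3.5]: (60.9+55.3)/2 × 2 = 116.2
  [3.5→5.5]: (55.3+36.8)/2 × 2 = 92.1
  [5.5→5.75]: (36.8+34.7)/2 × 0.25 = 8.9375
  [5.75→6.25]: (34.7+30.9)/2 × 0.5 = 16.4
  [6.25→10.25]: (30.9+11.3)/2 × 4 = 84.4
  Sum = 373.7625 µg/L·h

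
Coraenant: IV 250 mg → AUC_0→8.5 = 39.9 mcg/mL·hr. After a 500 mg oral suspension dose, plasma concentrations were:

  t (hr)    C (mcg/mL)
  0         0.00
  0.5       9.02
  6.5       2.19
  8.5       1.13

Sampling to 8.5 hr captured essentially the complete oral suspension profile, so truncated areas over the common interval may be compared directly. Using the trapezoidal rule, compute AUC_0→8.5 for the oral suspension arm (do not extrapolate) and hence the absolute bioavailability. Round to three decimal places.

F = 0.491

Trapezoidal AUC_0→8.5 (oral suspension):
  [0→0.5]: (0.00+9.02)/2 × 0.5 = 2.255
  [0.5→6.5]: (9.02+2.19)/2 × 6 = 33.63
  [6.5→8.5]: (2.19+1.13)/2 × 2 = 3.32
  Sum = 39.205 mcg/mL·hr
F = (AUC_ev/D_ev)/(AUC_iv/D_iv) = (39.205/500)/(39.9/250) = 0.07841/0.1596 = 0.4913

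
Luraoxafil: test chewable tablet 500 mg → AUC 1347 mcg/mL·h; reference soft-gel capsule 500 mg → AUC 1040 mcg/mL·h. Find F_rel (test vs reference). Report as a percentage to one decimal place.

F_rel = (AUC_test/D_test) / (AUC_ref/D_ref)
      = (1347/500) / (1040/500)
      = 2.694 / 2.08 = 1.2952 = 129.52%

F_rel = 129.5%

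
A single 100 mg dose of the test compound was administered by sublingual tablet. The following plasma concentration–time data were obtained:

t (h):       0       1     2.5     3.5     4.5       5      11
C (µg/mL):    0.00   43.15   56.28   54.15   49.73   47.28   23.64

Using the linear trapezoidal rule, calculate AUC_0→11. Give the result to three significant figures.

AUC = 440 µg/mL·h

Trapezoidal AUC_0→11:
  [0→1]: (0.00+43.15)/2 × 1 = 21.575
  [1→2.5]: (43.15+56.28)/2 × 1.5 = 74.5725
  [2.5→3.5]: (56.28+54.15)/2 × 1 = 55.215
  [3.5→4.5]: (54.15+49.73)/2 × 1 = 51.94
  [4.5→5]: (49.73+47.28)/2 × 0.5 = 24.2525
  [5→11]: (47.28+23.64)/2 × 6 = 212.76
  Sum = 440.315 µg/mL·h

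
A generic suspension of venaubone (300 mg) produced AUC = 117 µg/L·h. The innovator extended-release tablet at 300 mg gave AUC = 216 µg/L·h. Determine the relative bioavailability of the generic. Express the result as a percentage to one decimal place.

F_rel = 54.2%

F_rel = (AUC_test/D_test) / (AUC_ref/D_ref)
      = (117/300) / (216/300)
      = 0.39 / 0.72 = 0.5417 = 54.17%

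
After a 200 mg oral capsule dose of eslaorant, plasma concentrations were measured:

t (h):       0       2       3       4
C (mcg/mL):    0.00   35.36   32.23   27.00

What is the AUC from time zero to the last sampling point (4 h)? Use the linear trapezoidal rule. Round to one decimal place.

Trapezoidal AUC_0→4:
  [0→2]: (0.00+35.36)/2 × 2 = 35.36
  [2→3]: (35.36+32.23)/2 × 1 = 33.795
  [3→4]: (32.23+27.00)/2 × 1 = 29.615
  Sum = 98.77 mcg/mL·h

AUC = 98.8 mcg/mL·h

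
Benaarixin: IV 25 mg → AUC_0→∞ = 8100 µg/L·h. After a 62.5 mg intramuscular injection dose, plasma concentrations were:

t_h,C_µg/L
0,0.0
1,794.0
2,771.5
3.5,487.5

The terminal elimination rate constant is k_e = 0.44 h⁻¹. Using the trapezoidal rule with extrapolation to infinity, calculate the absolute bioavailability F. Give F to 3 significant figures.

F = 0.160

Trapezoidal AUC_0→3.5 (intramuscular injection):
  [0→1]: (0.0+794.0)/2 × 1 = 397.0
  [1→2]: (794.0+771.5)/2 × 1 = 782.75
  [2→3.5]: (771.5+487.5)/2 × 1.5 = 944.25
  Sum = 2124.0 µg/L·h
Tail: C_last/k_e = 487.5/0.44 = 1107.955
AUC_0→∞ (intramuscular injection) = 2124.0 + 1107.955 = 3231.955 µg/L·h
F = (AUC_ev/D_ev)/(AUC_iv/D_iv) = (3231.955/62.5)/(8100/25) = 51.71128/324 = 0.1596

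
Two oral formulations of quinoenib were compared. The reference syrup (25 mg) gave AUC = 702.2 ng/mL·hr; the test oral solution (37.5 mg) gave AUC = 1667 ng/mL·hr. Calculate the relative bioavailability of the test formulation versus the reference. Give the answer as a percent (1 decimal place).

F_rel = 158.3%

F_rel = (AUC_test/D_test) / (AUC_ref/D_ref)
      = (1667/37.5) / (702.2/25)
      = 44.4533 / 28.088 = 1.5826 = 158.26%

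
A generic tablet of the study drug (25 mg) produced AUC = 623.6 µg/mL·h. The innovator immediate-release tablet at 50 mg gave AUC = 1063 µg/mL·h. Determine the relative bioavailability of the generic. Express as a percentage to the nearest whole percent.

F_rel = 117%

F_rel = (AUC_test/D_test) / (AUC_ref/D_ref)
      = (623.6/25) / (1063/50)
      = 24.944 / 21.26 = 1.1733 = 117.33%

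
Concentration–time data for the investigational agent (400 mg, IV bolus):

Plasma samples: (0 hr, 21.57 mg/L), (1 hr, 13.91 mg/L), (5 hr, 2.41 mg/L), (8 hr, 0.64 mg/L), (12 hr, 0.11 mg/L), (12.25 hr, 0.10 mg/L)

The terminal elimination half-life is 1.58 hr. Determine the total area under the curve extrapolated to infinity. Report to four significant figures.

Trapezoidal AUC_0→12.25:
  [0→1]: (21.57+13.91)/2 × 1 = 17.74
  [1→5]: (13.91+2.41)/2 × 4 = 32.64
  [5→8]: (2.41+0.64)/2 × 3 = 4.575
  [8→12]: (0.64+0.11)/2 × 4 = 1.5
  [12→12.25]: (0.11+0.10)/2 × 0.25 = 0.02625
  Sum = 56.48125 mg/L·hr
k_e = ln2 / t½ = 0.693147 / 1.58 = 0.4387 hr^-1
Extrapolated tail: C_last / k_e = 0.10 / 0.4387 = 0.228
AUC_0→∞ = 56.48125 + 0.228 = 56.70925 mg/L·hr

AUC = 56.71 mg/L·hr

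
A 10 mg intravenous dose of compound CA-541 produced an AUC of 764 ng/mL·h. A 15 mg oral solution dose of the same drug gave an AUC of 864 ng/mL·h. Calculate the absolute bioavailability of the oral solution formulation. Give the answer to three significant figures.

F = 0.754

F = (AUC_ev / D_ev) / (AUC_iv / D_iv)
  = (864/15) / (764/10)
  = 57.6 / 76.4 = 0.7539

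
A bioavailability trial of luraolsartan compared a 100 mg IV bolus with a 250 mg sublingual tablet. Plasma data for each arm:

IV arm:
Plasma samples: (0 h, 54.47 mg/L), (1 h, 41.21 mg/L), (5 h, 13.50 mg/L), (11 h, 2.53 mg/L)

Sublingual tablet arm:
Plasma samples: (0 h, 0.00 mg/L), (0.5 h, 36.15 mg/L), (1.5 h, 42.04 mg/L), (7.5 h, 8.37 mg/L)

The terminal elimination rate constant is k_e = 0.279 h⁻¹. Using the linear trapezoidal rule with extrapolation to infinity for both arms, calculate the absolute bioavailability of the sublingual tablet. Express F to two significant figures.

Trapezoidal AUC_0→11 (IV):
  [0→1]: (54.47+41.21)/2 × 1 = 47.84
  [1→5]: (41.21+13.50)/2 × 4 = 109.42
  [5→11]: (13.50+2.53)/2 × 6 = 48.09
  Sum = 205.35 mg/L·h
IV tail: 2.53/0.279 = 9.068; AUC_iv,0→∞ = 205.35 + 9.068 = 214.418 mg/L·h
Trapezoidal AUC_0→7.5 (sublingual tablet):
  [0→0.5]: (0.00+36.15)/2 × 0.5 = 9.0375
  [0.5→1.5]: (36.15+42.04)/2 × 1 = 39.095
  [1.5→7.5]: (42.04+8.37)/2 × 6 = 151.23
  Sum = 199.3625 mg/L·h
sublingual tablet tail: 8.37/0.279 = 30.000; AUC_ev,0→∞ = 199.3625 + 30.000 = 229.3625 mg/L·h
F = (AUC_ev/D_ev)/(AUC_iv/D_iv) = (229.3625/250)/(214.418/100) = 0.91745/2.14418 = 0.4279

F = 0.43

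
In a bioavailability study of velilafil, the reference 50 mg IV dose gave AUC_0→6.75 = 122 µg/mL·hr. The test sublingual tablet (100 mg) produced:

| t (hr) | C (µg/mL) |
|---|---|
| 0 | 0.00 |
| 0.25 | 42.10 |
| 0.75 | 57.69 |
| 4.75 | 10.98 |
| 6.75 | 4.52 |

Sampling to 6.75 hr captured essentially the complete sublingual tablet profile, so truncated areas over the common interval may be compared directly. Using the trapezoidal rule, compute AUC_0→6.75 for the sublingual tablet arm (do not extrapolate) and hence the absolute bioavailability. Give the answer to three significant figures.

F = 0.750

Trapezoidal AUC_0→6.75 (sublingual tablet):
  [0→0.25]: (0.00+42.10)/2 × 0.25 = 5.2625
  [0.25→0.75]: (42.10+57.69)/2 × 0.5 = 24.9475
  [0.75→4.75]: (57.69+10.98)/2 × 4 = 137.34
  [4.75→6.75]: (10.98+4.52)/2 × 2 = 15.5
  Sum = 183.05 µg/mL·hr
F = (AUC_ev/D_ev)/(AUC_iv/D_iv) = (183.05/100)/(122/50) = 1.8305/2.44 = 0.7502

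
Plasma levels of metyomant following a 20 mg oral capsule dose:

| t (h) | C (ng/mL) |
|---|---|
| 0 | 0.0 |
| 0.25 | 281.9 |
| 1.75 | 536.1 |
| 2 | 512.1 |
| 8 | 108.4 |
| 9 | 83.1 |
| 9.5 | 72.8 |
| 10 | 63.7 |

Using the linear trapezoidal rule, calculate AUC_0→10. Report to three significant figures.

Trapezoidal AUC_0→10:
  [0→0.25]: (0.0+281.9)/2 × 0.25 = 35.2375
  [0.25→1.75]: (281.9+536.1)/2 × 1.5 = 613.5
  [1.75→2]: (536.1+512.1)/2 × 0.25 = 131.025
  [2→8]: (512.1+108.4)/2 × 6 = 1861.5
  [8→9]: (108.4+83.1)/2 × 1 = 95.75
  [9→9.5]: (83.1+72.8)/2 × 0.5 = 38.975
  [9.5→10]: (72.8+63.7)/2 × 0.5 = 34.125
  Sum = 2810.1125 ng/mL·h

AUC = 2810 ng/mL·h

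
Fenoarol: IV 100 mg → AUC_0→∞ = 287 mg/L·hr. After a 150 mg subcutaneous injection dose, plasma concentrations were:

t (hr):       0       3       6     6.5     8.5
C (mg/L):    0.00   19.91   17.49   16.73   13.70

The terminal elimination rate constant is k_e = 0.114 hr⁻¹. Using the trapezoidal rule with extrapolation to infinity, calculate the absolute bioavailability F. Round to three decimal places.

Trapezoidal AUC_0→8.5 (subcutaneous injection):
  [0→3]: (0.00+19.91)/2 × 3 = 29.865
  [3→6]: (19.91+17.49)/2 × 3 = 56.1
  [6→6.5]: (17.49+16.73)/2 × 0.5 = 8.555
  [6.5→8.5]: (16.73+13.70)/2 × 2 = 30.43
  Sum = 124.95 mg/L·hr
Tail: C_last/k_e = 13.70/0.114 = 120.175
AUC_0→∞ (subcutaneous injection) = 124.95 + 120.175 = 245.125 mg/L·hr
F = (AUC_ev/D_ev)/(AUC_iv/D_iv) = (245.125/150)/(287/100) = 1.63417/2.87 = 0.5694

F = 0.569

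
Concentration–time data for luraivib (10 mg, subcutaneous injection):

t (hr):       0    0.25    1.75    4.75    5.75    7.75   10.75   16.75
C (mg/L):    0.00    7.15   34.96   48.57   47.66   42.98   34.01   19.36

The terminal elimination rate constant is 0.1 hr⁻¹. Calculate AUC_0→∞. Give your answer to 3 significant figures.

Trapezoidal AUC_0→16.75:
  [0→0.25]: (0.00+7.15)/2 × 0.25 = 0.89375
  [0.25→1.75]: (7.15+34.96)/2 × 1.5 = 31.5825
  [1.75→4.75]: (34.96+48.57)/2 × 3 = 125.295
  [4.75→5.75]: (48.57+47.66)/2 × 1 = 48.115
  [5.75→7.75]: (47.66+42.98)/2 × 2 = 90.64
  [7.75→10.75]: (42.98+34.01)/2 × 3 = 115.485
  [10.75→16.75]: (34.01+19.36)/2 × 6 = 160.11
  Sum = 572.12125 mg/L·hr
Extrapolated tail: C_last / k_e = 19.36 / 0.1 = 193.600
AUC_0→∞ = 572.12125 + 193.600 = 765.72125 mg/L·hr

AUC = 766 mg/L·hr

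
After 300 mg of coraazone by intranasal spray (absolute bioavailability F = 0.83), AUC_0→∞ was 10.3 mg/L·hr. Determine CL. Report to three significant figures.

CL = 24.2 L/hr

CL = F × Dose / AUC_0→∞
   = 0.83 × 300 / 10.3 = 24.1748 L/hr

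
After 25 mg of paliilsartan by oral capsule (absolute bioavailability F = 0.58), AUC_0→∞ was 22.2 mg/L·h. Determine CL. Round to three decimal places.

CL = 0.653 L/h

CL = F × Dose / AUC_0→∞
   = 0.58 × 25 / 22.2 = 0.653153 L/h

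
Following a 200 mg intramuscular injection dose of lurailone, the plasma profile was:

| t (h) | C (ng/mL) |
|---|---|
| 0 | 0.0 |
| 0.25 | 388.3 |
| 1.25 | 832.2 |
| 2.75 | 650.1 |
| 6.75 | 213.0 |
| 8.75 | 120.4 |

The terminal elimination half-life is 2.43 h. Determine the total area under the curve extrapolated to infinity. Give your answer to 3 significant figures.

AUC = 4250 ng/mL·h

Trapezoidal AUC_0→8.75:
  [0→0.25]: (0.0+388.3)/2 × 0.25 = 48.5375
  [0.25→1.25]: (388.3+832.2)/2 × 1 = 610.25
  [1.25→2.75]: (832.2+650.1)/2 × 1.5 = 1111.725
  [2.75→6.75]: (650.1+213.0)/2 × 4 = 1726.2
  [6.75→8.75]: (213.0+120.4)/2 × 2 = 333.4
  Sum = 3830.1125 ng/mL·h
k_e = ln2 / t½ = 0.693147 / 2.43 = 0.2852 h^-1
Extrapolated tail: C_last / k_e = 120.4 / 0.2852 = 422.160
AUC_0→∞ = 3830.1125 + 422.160 = 4252.2725 ng/mL·h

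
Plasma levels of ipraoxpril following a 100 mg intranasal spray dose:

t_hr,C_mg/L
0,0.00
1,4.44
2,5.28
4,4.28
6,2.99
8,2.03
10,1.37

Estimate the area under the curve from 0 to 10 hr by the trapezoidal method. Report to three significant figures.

Trapezoidal AUC_0→10:
  [0→1]: (0.00+4.44)/2 × 1 = 2.22
  [1→2]: (4.44+5.28)/2 × 1 = 4.86
  [2→4]: (5.28+4.28)/2 × 2 = 9.56
  [4→6]: (4.28+2.99)/2 × 2 = 7.27
  [6→8]: (2.99+2.03)/2 × 2 = 5.02
  [8→10]: (2.03+1.37)/2 × 2 = 3.4
  Sum = 32.33 mg/L·hr

AUC = 32.3 mg/L·hr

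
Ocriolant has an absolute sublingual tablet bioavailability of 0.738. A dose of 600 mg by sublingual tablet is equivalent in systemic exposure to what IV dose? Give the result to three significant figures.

Systemic exposure from an extravascular dose = F × D_ev, so the equivalent IV dose is F × D_ev.
D_iv = F × D_ev = 0.738 × 600 = 442.8 mg

D_iv = 443 mg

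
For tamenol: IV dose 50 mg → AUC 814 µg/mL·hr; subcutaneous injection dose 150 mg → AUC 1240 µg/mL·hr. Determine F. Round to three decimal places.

F = (AUC_ev / D_ev) / (AUC_iv / D_iv)
  = (1240/150) / (814/50)
  = 8.26667 / 16.28 = 0.5078

F = 0.508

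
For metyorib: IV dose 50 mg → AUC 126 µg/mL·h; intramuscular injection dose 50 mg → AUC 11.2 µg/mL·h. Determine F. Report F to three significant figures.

F = (AUC_ev / D_ev) / (AUC_iv / D_iv)
  = (11.2/50) / (126/50)
  = 0.224 / 2.52 = 0.0889

F = 0.0889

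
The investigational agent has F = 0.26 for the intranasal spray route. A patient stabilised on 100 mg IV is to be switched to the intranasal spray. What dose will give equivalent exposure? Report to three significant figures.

D_intranasal = 385 mg

For equal systemic exposure: F × D_ev = D_iv
D_ev = D_iv / F = 100 / 0.26 = 384.615 mg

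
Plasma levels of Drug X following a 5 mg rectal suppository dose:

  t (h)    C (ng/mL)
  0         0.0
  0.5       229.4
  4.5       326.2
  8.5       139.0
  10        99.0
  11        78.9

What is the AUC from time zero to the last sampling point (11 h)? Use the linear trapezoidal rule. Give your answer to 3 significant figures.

AUC = 2370 ng/mL·h

Trapezoidal AUC_0→11:
  [0→0.5]: (0.0+229.4)/2 × 0.5 = 57.35
  [0.5→4.5]: (229.4+326.2)/2 × 4 = 1111.2
  [4.5→8.5]: (326.2+139.0)/2 × 4 = 930.4
  [8.5→10]: (139.0+99.0)/2 × 1.5 = 178.5
  [10→11]: (99.0+78.9)/2 × 1 = 88.95
  Sum = 2366.4 ng/mL·h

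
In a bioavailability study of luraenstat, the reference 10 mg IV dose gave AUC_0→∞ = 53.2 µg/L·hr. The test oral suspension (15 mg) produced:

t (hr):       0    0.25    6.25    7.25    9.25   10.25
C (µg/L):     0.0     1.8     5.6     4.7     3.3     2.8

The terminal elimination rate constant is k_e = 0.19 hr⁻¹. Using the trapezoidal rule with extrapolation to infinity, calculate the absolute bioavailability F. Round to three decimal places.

Trapezoidal AUC_0→10.25 (oral suspension):
  [0→0.25]: (0.0+1.8)/2 × 0.25 = 0.225
  [0.25→6.25]: (1.8+5.6)/2 × 6 = 22.2
  [6.25→7.25]: (5.6+4.7)/2 × 1 = 5.15
  [7.25→9.25]: (4.7+3.3)/2 × 2 = 8.0
  [9.25→10.25]: (3.3+2.8)/2 × 1 = 3.05
  Sum = 38.625 µg/L·hr
Tail: C_last/k_e = 2.8/0.19 = 14.737
AUC_0→∞ (oral suspension) = 38.625 + 14.737 = 53.362 µg/L·hr
F = (AUC_ev/D_ev)/(AUC_iv/D_iv) = (53.362/15)/(53.2/10) = 3.55747/5.32 = 0.6687

F = 0.669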